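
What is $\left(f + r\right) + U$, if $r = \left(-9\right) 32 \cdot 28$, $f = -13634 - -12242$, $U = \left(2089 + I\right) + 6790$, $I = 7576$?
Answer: $6999$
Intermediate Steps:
$U = 16455$ ($U = \left(2089 + 7576\right) + 6790 = 9665 + 6790 = 16455$)
$f = -1392$ ($f = -13634 + 12242 = -1392$)
$r = -8064$ ($r = \left(-288\right) 28 = -8064$)
$\left(f + r\right) + U = \left(-1392 - 8064\right) + 16455 = -9456 + 16455 = 6999$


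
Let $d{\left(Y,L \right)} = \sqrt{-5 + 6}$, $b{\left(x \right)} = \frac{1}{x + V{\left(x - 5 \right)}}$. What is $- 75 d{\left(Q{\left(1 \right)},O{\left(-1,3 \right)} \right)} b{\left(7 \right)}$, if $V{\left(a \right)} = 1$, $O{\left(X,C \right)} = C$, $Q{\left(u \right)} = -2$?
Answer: $- \frac{75}{8} \approx -9.375$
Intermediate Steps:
$b{\left(x \right)} = \frac{1}{1 + x}$ ($b{\left(x \right)} = \frac{1}{x + 1} = \frac{1}{1 + x}$)
$d{\left(Y,L \right)} = 1$ ($d{\left(Y,L \right)} = \sqrt{1} = 1$)
$- 75 d{\left(Q{\left(1 \right)},O{\left(-1,3 \right)} \right)} b{\left(7 \right)} = \frac{\left(-75\right) 1}{1 + 7} = - \frac{75}{8}$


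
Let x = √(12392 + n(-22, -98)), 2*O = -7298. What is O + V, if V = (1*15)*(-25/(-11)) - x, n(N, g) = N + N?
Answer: -39764/11 - 42*√7 ≈ -3726.0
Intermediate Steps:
O = -3649 (O = (½)*(-7298) = -3649)
n(N, g) = 2*N
x = 42*√7 (x = √(12392 + 2*(-22)) = √(12392 - 44) = √12348 = 42*√7 ≈ 111.12)
V = 375/11 - 42*√7 (V = (1*15)*(-25/(-11)) - 42*√7 = 15*(-25*(-1/11)) - 42*√7 = 15*(25/11) - 42*√7 = 375/11 - 42*√7 ≈ -77.031)
O + V = -3649 + (375/11 - 42*√7) = -39764/11 - 42*√7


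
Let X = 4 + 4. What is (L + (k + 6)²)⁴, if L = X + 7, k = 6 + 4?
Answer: 5393580481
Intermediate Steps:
X = 8
k = 10
L = 15 (L = 8 + 7 = 15)
(L + (k + 6)²)⁴ = (15 + (10 + 6)²)⁴ = (15 + 16²)⁴ = (15 + 256)⁴ = 271⁴ = 5393580481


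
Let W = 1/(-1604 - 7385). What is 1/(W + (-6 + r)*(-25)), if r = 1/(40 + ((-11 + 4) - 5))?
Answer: 251692/37529047 ≈ 0.0067066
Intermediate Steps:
r = 1/28 (r = 1/(40 + (-7 - 5)) = 1/(40 - 12) = 1/28 ≈ 0.035714)
W = -1/8989 (W = 1/(-8989) = -1/8989 ≈ -0.00011125)
1/(W + (-6 + r)*(-25)) = 1/(-1/8989 + (-6 + 1/28)*(-25)) = 1/(-1/8989 - 167/28*(-25)) = 1/(-1/8989 + 4175/28) = 1/(37529047/251692) = 251692/37529047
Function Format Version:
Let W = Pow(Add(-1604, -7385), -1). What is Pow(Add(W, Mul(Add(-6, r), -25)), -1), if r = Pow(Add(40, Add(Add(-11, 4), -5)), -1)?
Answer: Rational(251692, 37529047) ≈ 0.0067066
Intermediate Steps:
r = Rational(1, 28) (r = Pow(Add(40, Add(-7, -5)), -1) = Pow(Add(40, -12), -1) = Pow(28, -1) = Rational(1, 28) ≈ 0.035714)
W = Rational(-1, 8989) (W = Pow(-8989, -1) = Rational(-1, 8989) ≈ -0.00011125)
Pow(Add(W, Mul(Add(-6, r), -25)), -1) = Pow(Add(Rational(-1, 8989), Mul(Add(-6, Rational(1, 28)), -25)), -1) = Pow(Add(Rational(-1, 8989), Mul(Rational(-167, 28), -25)), -1) = Pow(Add(Rational(-1, 8989), Rational(4175, 28)), -1) = Pow(Rational(37529047, 251692), -1) = Rational(251692, 37529047)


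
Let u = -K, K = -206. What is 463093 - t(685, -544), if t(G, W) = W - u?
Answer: 463843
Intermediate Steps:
u = 206 (u = -1*(-206) = 206)
t(G, W) = -206 + W (t(G, W) = W - 1*206 = W - 206 = -206 + W)
463093 - t(685, -544) = 463093 - (-206 - 544) = 463093 - 1*(-750) = 463093 + 750 = 463843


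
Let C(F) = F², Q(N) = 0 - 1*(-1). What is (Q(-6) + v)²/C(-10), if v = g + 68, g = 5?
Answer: 1369/25 ≈ 54.760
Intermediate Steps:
Q(N) = 1 (Q(N) = 0 + 1 = 1)
v = 73 (v = 5 + 68 = 73)
(Q(-6) + v)²/C(-10) = (1 + 73)²/((-10)²) = 74²/100 = 5476*(1/100) = 1369/25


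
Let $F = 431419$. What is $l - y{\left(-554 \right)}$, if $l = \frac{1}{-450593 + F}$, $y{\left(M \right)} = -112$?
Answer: $\frac{2147487}{19174} \approx 112.0$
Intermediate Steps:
$l = - \frac{1}{19174}$ ($l = \frac{1}{-450593 + 431419} = \frac{1}{-19174} = - \frac{1}{19174} \approx -5.2154 \cdot 10^{-5}$)
$l - y{\left(-554 \right)} = - \frac{1}{19174} - -112 = - \frac{1}{19174} + 112 = \frac{2147487}{19174}$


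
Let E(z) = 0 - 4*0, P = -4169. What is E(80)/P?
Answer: 0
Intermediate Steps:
E(z) = 0 (E(z) = 0 + 0 = 0)
E(80)/P = 0/(-4169) = 0*(-1/4169) = 0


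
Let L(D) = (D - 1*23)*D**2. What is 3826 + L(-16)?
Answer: -6158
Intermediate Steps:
L(D) = D**2*(-23 + D) (L(D) = (D - 23)*D**2 = (-23 + D)*D**2 = D**2*(-23 + D))
3826 + L(-16) = 3826 + (-16)**2*(-23 - 16) = 3826 + 256*(-39) = 3826 - 9984 = -6158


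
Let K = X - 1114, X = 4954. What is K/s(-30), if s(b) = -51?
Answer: -1280/17 ≈ -75.294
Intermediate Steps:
K = 3840 (K = 4954 - 1114 = 3840)
K/s(-30) = 3840/(-51) = 3840*(-1/51) = -1280/17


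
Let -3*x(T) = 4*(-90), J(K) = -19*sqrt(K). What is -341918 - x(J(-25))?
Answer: -342038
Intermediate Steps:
x(T) = 120 (x(T) = -4*(-90)/3 = -1/3*(-360) = 120)
-341918 - x(J(-25)) = -341918 - 1*120 = -341918 - 120 = -342038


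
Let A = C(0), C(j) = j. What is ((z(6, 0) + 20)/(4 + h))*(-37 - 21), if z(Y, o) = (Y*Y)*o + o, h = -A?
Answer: -290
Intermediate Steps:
A = 0
h = 0 (h = -1*0 = 0)
z(Y, o) = o + o*Y**2 (z(Y, o) = Y**2*o + o = o*Y**2 + o = o + o*Y**2)
((z(6, 0) + 20)/(4 + h))*(-37 - 21) = ((0*(1 + 6**2) + 20)/(4 + 0))*(-37 - 21) = ((0*(1 + 36) + 20)/4)*(-58) = ((0*37 + 20)*(1/4))*(-58) = ((0 + 20)*(1/4))*(-58) = (20*(1/4))*(-58) = 5*(-58) = -290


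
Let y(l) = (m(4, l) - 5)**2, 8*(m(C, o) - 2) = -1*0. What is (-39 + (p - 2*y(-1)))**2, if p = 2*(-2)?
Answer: 3721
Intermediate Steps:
m(C, o) = 2 (m(C, o) = 2 + (-1*0)/8 = 2 + (1/8)*0 = 2 + 0 = 2)
y(l) = 9 (y(l) = (2 - 5)**2 = (-3)**2 = 9)
p = -4
(-39 + (p - 2*y(-1)))**2 = (-39 + (-4 - 2*9))**2 = (-39 + (-4 - 18))**2 = (-39 - 22)**2 = (-61)**2 = 3721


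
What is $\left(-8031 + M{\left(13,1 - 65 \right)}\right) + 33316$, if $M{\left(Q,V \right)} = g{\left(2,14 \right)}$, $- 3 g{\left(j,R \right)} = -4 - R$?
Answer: $25291$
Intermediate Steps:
$g{\left(j,R \right)} = \frac{4}{3} + \frac{R}{3}$ ($g{\left(j,R \right)} = - \frac{-4 - R}{3} = \frac{4}{3} + \frac{R}{3}$)
$M{\left(Q,V \right)} = 6$ ($M{\left(Q,V \right)} = \frac{4}{3} + \frac{1}{3} \cdot 14 = \frac{4}{3} + \frac{14}{3} = 6$)
$\left(-8031 + M{\left(13,1 - 65 \right)}\right) + 33316 = \left(-8031 + 6\right) + 33316 = -8025 + 33316 = 25291$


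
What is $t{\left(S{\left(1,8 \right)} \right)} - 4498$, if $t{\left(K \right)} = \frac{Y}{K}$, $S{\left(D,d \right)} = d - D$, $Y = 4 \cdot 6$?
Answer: $- \frac{31462}{7} \approx -4494.6$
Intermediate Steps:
$Y = 24$
$t{\left(K \right)} = \frac{24}{K}$
$t{\left(S{\left(1,8 \right)} \right)} - 4498 = \frac{24}{8 - 1} - 4498 = \frac{24}{7} - 4498 = - \frac{31462}{7}$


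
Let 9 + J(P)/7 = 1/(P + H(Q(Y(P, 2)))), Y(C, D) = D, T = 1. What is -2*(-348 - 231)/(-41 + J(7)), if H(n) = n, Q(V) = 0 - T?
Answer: -6948/617 ≈ -11.261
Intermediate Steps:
Q(V) = -1 (Q(V) = 0 - 1*1 = 0 - 1 = -1)
J(P) = -63 + 7/(-1 + P) (J(P) = -63 + 7/(P - 1) = -63 + 7/(-1 + P))
-2*(-348 - 231)/(-41 + J(7)) = -2*(-348 - 231)/(-41 + 7*(10 - 9*7)/(-1 + 7)) = -(-1158)/(-41 + 7*(10 - 63)/6) = -(-1158)/(-41 + 7*(⅙)*(-53)) = -(-1158)/(-41 - 371/6) = -(-1158)/(-617/6) = -(-1158)*(-6)/617 = -2*3474/617 = -6948/617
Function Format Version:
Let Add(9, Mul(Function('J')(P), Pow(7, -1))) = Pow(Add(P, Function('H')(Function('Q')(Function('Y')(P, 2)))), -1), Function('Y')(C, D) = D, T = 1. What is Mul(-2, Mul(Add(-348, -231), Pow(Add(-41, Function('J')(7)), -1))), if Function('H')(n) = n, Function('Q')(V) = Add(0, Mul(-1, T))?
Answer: Rational(-6948, 617) ≈ -11.261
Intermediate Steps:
Function('Q')(V) = -1 (Function('Q')(V) = Add(0, Mul(-1, 1)) = Add(0, -1) = -1)
Function('J')(P) = Add(-63, Mul(7, Pow(Add(-1, P), -1))) (Function('J')(P) = Add(-63, Mul(7, Pow(Add(P, -1), -1))) = Add(-63, Mul(7, Pow(Add(-1, P), -1))))
Mul(-2, Mul(Add(-348, -231), Pow(Add(-41, Function('J')(7)), -1))) = Mul(-2, Mul(Add(-348, -231), Pow(Add(-41, Mul(7, Pow(Add(-1, 7), -1), Add(10, Mul(-9, 7)))), -1))) = Mul(-2, Mul(-579, Pow(Add(-41, Mul(7, Pow(6, -1), Add(10, -63))), -1))) = Mul(-2, Mul(-579, Pow(Add(-41, Mul(7, Rational(1, 6), -53)), -1))) = Mul(-2, Mul(-579, Pow(Add(-41, Rational(-371, 6)), -1))) = Mul(-2, Mul(-579, Pow(Rational(-617, 6), -1))) = Mul(-2, Mul(-579, Rational(-6, 617))) = Mul(-2, Rational(3474, 617)) = Rational(-6948, 617)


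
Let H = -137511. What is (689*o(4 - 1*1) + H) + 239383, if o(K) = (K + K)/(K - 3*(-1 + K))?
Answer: 100494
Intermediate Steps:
o(K) = 2*K/(3 - 2*K) (o(K) = (2*K)/(K + (3 - 3*K)) = (2*K)/(3 - 2*K) = 2*K/(3 - 2*K))
(689*o(4 - 1*1) + H) + 239383 = (689*(-2*(4 - 1*1)/(-3 + 2*(4 - 1*1))) - 137511) + 239383 = (689*(-2*(4 - 1)/(-3 + 2*(4 - 1))) - 137511) + 239383 = (689*(-2*3/(-3 + 2*3)) - 137511) + 239383 = (689*(-2*3/(-3 + 6)) - 137511) + 239383 = (689*(-2*3/3) - 137511) + 239383 = (689*(-2*3*1/3) - 137511) + 239383 = (689*(-2) - 137511) + 239383 = (-1378 - 137511) + 239383 = -138889 + 239383 = 100494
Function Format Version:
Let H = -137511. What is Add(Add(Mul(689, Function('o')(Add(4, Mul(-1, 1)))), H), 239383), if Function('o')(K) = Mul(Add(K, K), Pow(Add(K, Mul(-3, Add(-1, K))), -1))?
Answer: 100494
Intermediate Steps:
Function('o')(K) = Mul(2, K, Pow(Add(3, Mul(-2, K)), -1)) (Function('o')(K) = Mul(Mul(2, K), Pow(Add(K, Add(3, Mul(-3, K))), -1)) = Mul(Mul(2, K), Pow(Add(3, Mul(-2, K)), -1)) = Mul(2, K, Pow(Add(3, Mul(-2, K)), -1)))
Add(Add(Mul(689, Function('o')(Add(4, Mul(-1, 1)))), H), 239383) = Add(Add(Mul(689, Mul(-2, Add(4, Mul(-1, 1)), Pow(Add(-3, Mul(2, Add(4, Mul(-1, 1)))), -1))), -137511), 239383) = Add(Add(Mul(689, Mul(-2, Add(4, -1), Pow(Add(-3, Mul(2, Add(4, -1))), -1))), -137511), 239383) = Add(Add(Mul(689, Mul(-2, 3, Pow(Add(-3, Mul(2, 3)), -1))), -137511), 239383) = Add(Add(Mul(689, Mul(-2, 3, Pow(Add(-3, 6), -1))), -137511), 239383) = Add(Add(Mul(689, Mul(-2, 3, Pow(3, -1))), -137511), 239383) = Add(Add(Mul(689, Mul(-2, 3, Rational(1, 3))), -137511), 239383) = Add(Add(Mul(689, -2), -137511), 239383) = Add(Add(-1378, -137511), 239383) = Add(-138889, 239383) = 100494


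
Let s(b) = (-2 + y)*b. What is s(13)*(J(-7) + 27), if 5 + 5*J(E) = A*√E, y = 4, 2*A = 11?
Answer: 676 + 143*I*√7/5 ≈ 676.0 + 75.668*I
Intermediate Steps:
A = 11/2 (A = (½)*11 = 11/2 ≈ 5.5000)
J(E) = -1 + 11*√E/10 (J(E) = -1 + (11*√E/2)/5 = -1 + 11*√E/10)
s(b) = 2*b (s(b) = (-2 + 4)*b = 2*b)
s(13)*(J(-7) + 27) = (2*13)*((-1 + 11*√(-7)/10) + 27) = 26*((-1 + 11*(I*√7)/10) + 27) = 26*((-1 + 11*I*√7/10) + 27) = 26*(26 + 11*I*√7/10) = 676 + 143*I*√7/5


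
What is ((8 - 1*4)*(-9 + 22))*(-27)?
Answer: -1404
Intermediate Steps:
((8 - 1*4)*(-9 + 22))*(-27) = ((8 - 4)*13)*(-27) = (4*13)*(-27) = 52*(-27) = -1404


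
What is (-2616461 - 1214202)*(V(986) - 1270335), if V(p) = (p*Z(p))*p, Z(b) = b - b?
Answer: 4866225282105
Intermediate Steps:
Z(b) = 0
V(p) = 0 (V(p) = (p*0)*p = 0*p = 0)
(-2616461 - 1214202)*(V(986) - 1270335) = (-2616461 - 1214202)*(0 - 1270335) = -3830663*(-1270335) = 4866225282105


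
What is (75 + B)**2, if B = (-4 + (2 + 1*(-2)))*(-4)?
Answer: 8281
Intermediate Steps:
B = 16 (B = (-4 + (2 - 2))*(-4) = (-4 + 0)*(-4) = -4*(-4) = 16)
(75 + B)**2 = (75 + 16)**2 = 91**2 = 8281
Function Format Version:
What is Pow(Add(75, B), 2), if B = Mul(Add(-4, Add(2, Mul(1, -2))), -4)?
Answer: 8281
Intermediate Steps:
B = 16 (B = Mul(Add(-4, Add(2, -2)), -4) = Mul(Add(-4, 0), -4) = Mul(-4, -4) = 16)
Pow(Add(75, B), 2) = Pow(Add(75, 16), 2) = Pow(91, 2) = 8281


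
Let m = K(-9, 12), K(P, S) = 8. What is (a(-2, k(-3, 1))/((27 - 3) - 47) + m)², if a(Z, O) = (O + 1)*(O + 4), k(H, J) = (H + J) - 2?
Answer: 64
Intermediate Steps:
k(H, J) = -2 + H + J
a(Z, O) = (1 + O)*(4 + O)
m = 8
(a(-2, k(-3, 1))/((27 - 3) - 47) + m)² = ((4 + (-2 - 3 + 1)² + 5*(-2 - 3 + 1))/((27 - 3) - 47) + 8)² = ((4 + (-4)² + 5*(-4))/(24 - 47) + 8)² = ((4 + 16 - 20)/(-23) + 8)² = (0*(-1/23) + 8)² = (0 + 8)² = 8² = 64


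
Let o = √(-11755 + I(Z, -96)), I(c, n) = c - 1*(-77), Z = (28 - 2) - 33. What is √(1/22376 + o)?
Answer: √(5594 + 125171344*I*√11685)/11188 ≈ 7.3518 + 7.3518*I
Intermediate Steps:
Z = -7 (Z = 26 - 33 = -7)
I(c, n) = 77 + c (I(c, n) = c + 77 = 77 + c)
o = I*√11685 (o = √(-11755 + (77 - 7)) = √(-11755 + 70) = √(-11685) = I*√11685 ≈ 108.1*I)
√(1/22376 + o) = √(1/22376 + I*√11685)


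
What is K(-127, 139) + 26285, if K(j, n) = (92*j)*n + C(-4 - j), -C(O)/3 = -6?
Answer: -1597773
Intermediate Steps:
C(O) = 18 (C(O) = -3*(-6) = 18)
K(j, n) = 18 + 92*j*n (K(j, n) = (92*j)*n + 18 = 92*j*n + 18 = 18 + 92*j*n)
K(-127, 139) + 26285 = (18 + 92*(-127)*139) + 26285 = (18 - 1624076) + 26285 = -1624058 + 26285 = -1597773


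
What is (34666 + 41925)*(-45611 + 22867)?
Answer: -1741985704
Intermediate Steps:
(34666 + 41925)*(-45611 + 22867) = 76591*(-22744) = -1741985704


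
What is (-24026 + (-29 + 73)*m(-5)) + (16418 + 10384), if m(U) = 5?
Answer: 2996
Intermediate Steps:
(-24026 + (-29 + 73)*m(-5)) + (16418 + 10384) = (-24026 + (-29 + 73)*5) + (16418 + 10384) = (-24026 + 44*5) + 26802 = (-24026 + 220) + 26802 = -23806 + 26802 = 2996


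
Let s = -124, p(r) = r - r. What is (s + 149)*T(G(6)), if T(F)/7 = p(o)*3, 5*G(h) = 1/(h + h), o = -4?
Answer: 0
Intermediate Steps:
p(r) = 0
G(h) = 1/(10*h) (G(h) = 1/(5*(h + h)) = 1/(5*((2*h))) = (1/(2*h))/5 = 1/(10*h))
T(F) = 0 (T(F) = 7*(0*3) = 7*0 = 0)
(s + 149)*T(G(6)) = (-124 + 149)*0 = 25*0 = 0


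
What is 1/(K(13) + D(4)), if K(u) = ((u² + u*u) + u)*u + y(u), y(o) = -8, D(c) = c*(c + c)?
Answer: 1/4587 ≈ 0.00021801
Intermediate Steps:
D(c) = 2*c² (D(c) = c*(2*c) = 2*c²)
K(u) = -8 + u*(u + 2*u²) (K(u) = ((u² + u*u) + u)*u - 8 = ((u² + u²) + u)*u - 8 = (2*u² + u)*u - 8 = (u + 2*u²)*u - 8 = u*(u + 2*u²) - 8 = -8 + u*(u + 2*u²))
1/(K(13) + D(4)) = 1/((-8 + 13² + 2*13³) + 2*4²) = 1/((-8 + 169 + 2*2197) + 2*16) = 1/((-8 + 169 + 4394) + 32) = 1/(4555 + 32) = 1/4587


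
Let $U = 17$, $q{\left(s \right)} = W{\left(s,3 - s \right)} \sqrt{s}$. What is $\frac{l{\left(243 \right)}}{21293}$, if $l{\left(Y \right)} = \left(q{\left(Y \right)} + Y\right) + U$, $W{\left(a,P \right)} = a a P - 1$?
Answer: $\frac{260}{21293} - \frac{127545849 \sqrt{3}}{21293} \approx -10375.0$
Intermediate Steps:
$W{\left(a,P \right)} = -1 + P a^{2}$ ($W{\left(a,P \right)} = a^{2} P - 1 = P a^{2} - 1 = -1 + P a^{2}$)
$q{\left(s \right)} = \sqrt{s} \left(-1 + s^{2} \left(3 - s\right)\right)$ ($q{\left(s \right)} = \left(-1 + \left(3 - s\right) s^{2}\right) \sqrt{s} = \left(-1 + s^{2} \left(3 - s\right)\right) \sqrt{s} = \sqrt{s} \left(-1 + s^{2} \left(3 - s\right)\right)$)
$l{\left(Y \right)} = 17 + Y + \sqrt{Y} \left(-1 + Y^{2} \left(3 - Y\right)\right)$ ($l{\left(Y \right)} = \left(\sqrt{Y} \left(-1 + Y^{2} \left(3 - Y\right)\right) + Y\right) + 17 = \left(Y + \sqrt{Y} \left(-1 + Y^{2} \left(3 - Y\right)\right)\right) + 17 = 17 + Y + \sqrt{Y} \left(-1 + Y^{2} \left(3 - Y\right)\right)$)
$\frac{l{\left(243 \right)}}{21293} = \frac{17 + 243 + \sqrt{243} \left(-1 + 243^{2} \left(3 - 243\right)\right)}{21293} = \left(17 + 243 + 9 \sqrt{3} \left(-1 + 59049 \left(3 - 243\right)\right)\right) \frac{1}{21293} = \left(17 + 243 + 9 \sqrt{3} \left(-1 + 59049 \left(-240\right)\right)\right) \frac{1}{21293} = \left(17 + 243 + 9 \sqrt{3} \left(-1 - 14171760\right)\right) \frac{1}{21293} = \left(17 + 243 + 9 \sqrt{3} \left(-14171761\right)\right) \frac{1}{21293} = \left(17 + 243 - 127545849 \sqrt{3}\right) \frac{1}{21293} = \left(260 - 127545849 \sqrt{3}\right) \frac{1}{21293} = \frac{260}{21293} - \frac{127545849 \sqrt{3}}{21293}$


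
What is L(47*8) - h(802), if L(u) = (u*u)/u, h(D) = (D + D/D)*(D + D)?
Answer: -1287636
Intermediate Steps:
h(D) = 2*D*(1 + D) (h(D) = (D + 1)*(2*D) = (1 + D)*(2*D) = 2*D*(1 + D))
L(u) = u (L(u) = u²/u = u)
L(47*8) - h(802) = 47*8 - 2*802*(1 + 802) = 376 - 2*802*803 = 376 - 1*1288012 = 376 - 1288012 = -1287636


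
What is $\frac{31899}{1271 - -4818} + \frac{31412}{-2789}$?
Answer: $- \frac{102301357}{16982221} \approx -6.024$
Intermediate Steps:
$\frac{31899}{1271 - -4818} + \frac{31412}{-2789} = \frac{31899}{1271 + 4818} + 31412 \left(- \frac{1}{2789}\right) = \frac{31899}{6089} - \frac{31412}{2789} = - \frac{102301357}{16982221}$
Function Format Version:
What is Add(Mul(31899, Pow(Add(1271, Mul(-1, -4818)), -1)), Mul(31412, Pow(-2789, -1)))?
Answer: Rational(-102301357, 16982221) ≈ -6.0240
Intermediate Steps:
Add(Mul(31899, Pow(Add(1271, Mul(-1, -4818)), -1)), Mul(31412, Pow(-2789, -1))) = Add(Mul(31899, Pow(Add(1271, 4818), -1)), Mul(31412, Rational(-1, 2789))) = Add(Mul(31899, Pow(6089, -1)), Rational(-31412, 2789)) = Add(Mul(31899, Rational(1, 6089)), Rational(-31412, 2789)) = Add(Rational(31899, 6089), Rational(-31412, 2789)) = Rational(-102301357, 16982221)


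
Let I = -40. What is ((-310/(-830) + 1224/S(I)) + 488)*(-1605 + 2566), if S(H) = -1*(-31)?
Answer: 42103487/83 ≈ 5.0727e+5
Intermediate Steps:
S(H) = 31
((-310/(-830) + 1224/S(I)) + 488)*(-1605 + 2566) = ((-310/(-830) + 1224/31) + 488)*(-1605 + 2566) = ((-310*(-1/830) + 1224*(1/31)) + 488)*961 = ((31/83 + 1224/31) + 488)*961 = (102553/2573 + 488)*961 = (1358177/2573)*961 = 42103487/83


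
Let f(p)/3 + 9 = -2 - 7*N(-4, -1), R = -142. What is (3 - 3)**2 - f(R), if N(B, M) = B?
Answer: -51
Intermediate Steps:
f(p) = 51 (f(p) = -27 + 3*(-2 - 7*(-4)) = -27 + 3*(-2 + 28) = -27 + 3*26 = -27 + 78 = 51)
(3 - 3)**2 - f(R) = (3 - 3)**2 - 1*51 = 0**2 - 51 = 0 - 51 = -51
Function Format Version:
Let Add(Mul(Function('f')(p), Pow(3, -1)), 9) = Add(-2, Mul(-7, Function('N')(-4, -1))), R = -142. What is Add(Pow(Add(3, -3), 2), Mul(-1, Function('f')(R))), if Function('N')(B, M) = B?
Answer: -51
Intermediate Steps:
Function('f')(p) = 51 (Function('f')(p) = Add(-27, Mul(3, Add(-2, Mul(-7, -4)))) = Add(-27, Mul(3, Add(-2, 28))) = Add(-27, Mul(3, 26)) = Add(-27, 78) = 51)
Add(Pow(Add(3, -3), 2), Mul(-1, Function('f')(R))) = Add(Pow(Add(3, -3), 2), Mul(-1, 51)) = Add(Pow(0, 2), -51) = Add(0, -51) = -51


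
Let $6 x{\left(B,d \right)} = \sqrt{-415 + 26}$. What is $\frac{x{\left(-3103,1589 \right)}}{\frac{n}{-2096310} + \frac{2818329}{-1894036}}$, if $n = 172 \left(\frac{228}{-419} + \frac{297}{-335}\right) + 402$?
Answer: $- \frac{46443112717834450 i \sqrt{389}}{414665340929054307} \approx - 2.209 i$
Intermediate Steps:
$x{\left(B,d \right)} = \frac{i \sqrt{389}}{6}$ ($x{\left(B,d \right)} = \frac{\sqrt{-415 + 26}}{6} = \frac{\sqrt{-389}}{6} = \frac{i \sqrt{389}}{6}$)
$n = \frac{21885174}{140365}$ ($n = 172 \left(228 \left(- \frac{1}{419}\right) + 297 \left(- \frac{1}{335}\right)\right) + 402 = 172 \left(- \frac{228}{419} - \frac{297}{335}\right) + 402 = 172 \left(- \frac{200823}{140365}\right) + 402 = - \frac{34541556}{140365} + 402 = \frac{21885174}{140365} \approx 155.92$)
$\frac{x{\left(-3103,1589 \right)}}{\frac{n}{-2096310} + \frac{2818329}{-1894036}} = \frac{\frac{1}{6} i \sqrt{389}}{\frac{21885174}{140365 \left(-2096310\right)} + \frac{2818329}{-1894036}} = \frac{\frac{1}{6} i \sqrt{389}}{\frac{21885174}{140365} \left(- \frac{1}{2096310}\right) + 2818329 \left(- \frac{1}{1894036}\right)} = \frac{\frac{1}{6} i \sqrt{389}}{- \frac{3647529}{49041425525} - \frac{2818329}{1894036}} = \frac{\frac{1}{6} i \sqrt{389}}{- \frac{138221780309684769}{92886225435668900}} = \frac{i \sqrt{389}}{6} \left(- \frac{92886225435668900}{138221780309684769}\right) = - \frac{46443112717834450 i \sqrt{389}}{414665340929054307}$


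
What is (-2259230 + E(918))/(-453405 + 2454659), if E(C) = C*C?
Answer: -708253/1000627 ≈ -0.70781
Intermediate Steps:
E(C) = C²
(-2259230 + E(918))/(-453405 + 2454659) = (-2259230 + 918²)/(-453405 + 2454659) = (-2259230 + 842724)/2001254 = -1416506*1/2001254 = -708253/1000627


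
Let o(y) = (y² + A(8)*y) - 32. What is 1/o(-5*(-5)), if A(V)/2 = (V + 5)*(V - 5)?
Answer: 1/2543 ≈ 0.00039324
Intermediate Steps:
A(V) = 2*(-5 + V)*(5 + V) (A(V) = 2*((V + 5)*(V - 5)) = 2*((5 + V)*(-5 + V)) = 2*((-5 + V)*(5 + V)) = 2*(-5 + V)*(5 + V))
o(y) = -32 + y² + 78*y (o(y) = (y² + (-50 + 2*8²)*y) - 32 = (y² + (-50 + 2*64)*y) - 32 = (y² + (-50 + 128)*y) - 32 = (y² + 78*y) - 32 = -32 + y² + 78*y)
1/o(-5*(-5)) = 1/(-32 + (-5*(-5))² + 78*(-5*(-5))) = 1/(-32 + 25² + 78*25) = 1/(-32 + 625 + 1950) = 1/2543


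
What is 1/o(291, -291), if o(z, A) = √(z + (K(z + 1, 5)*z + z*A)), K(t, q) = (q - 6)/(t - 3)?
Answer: -17*I*√2709889/8129667 ≈ -0.0034423*I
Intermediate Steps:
K(t, q) = (-6 + q)/(-3 + t)
o(z, A) = √(z + A*z - z/(-2 + z)) (o(z, A) = √(z + (((-6 + 5)/(-3 + (z + 1)))*z + z*A)) = √(z + ((-1/(-3 + (1 + z)))*z + A*z)) = √(z + ((-1/(-2 + z))*z + A*z)) = √(z + (-z/(-2 + z) + A*z)) = √(z + (A*z - z/(-2 + z))) = √(z + A*z - z/(-2 + z)))
1/o(291, -291) = 1/(√(291*(-1 + (1 - 291)*(-2 + 291))/(-2 + 291))) = 1/(√(291*(-1 - 290*289)/289)) = 1/(√(291*(1/289)*(-1 - 83810))) = 1/(√(291*(1/289)*(-83811))) = 1/(√(-24389001/289)) = 1/(3*I*√2709889/17) = -17*I*√2709889/8129667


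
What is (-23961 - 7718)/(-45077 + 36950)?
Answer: 31679/8127 ≈ 3.8980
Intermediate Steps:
(-23961 - 7718)/(-45077 + 36950) = -31679/(-8127) = -31679*(-1/8127) = 31679/8127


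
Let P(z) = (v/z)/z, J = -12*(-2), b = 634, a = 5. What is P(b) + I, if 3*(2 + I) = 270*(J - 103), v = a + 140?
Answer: -2858710927/401956 ≈ -7112.0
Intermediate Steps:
v = 145 (v = 5 + 140 = 145)
J = 24
P(z) = 145/z² (P(z) = (145/z)/z = 145/z²)
I = -7112 (I = -2 + (270*(24 - 103))/3 = -2 + (270*(-79))/3 = -2 + (⅓)*(-21330) = -2 - 7110 = -7112)
P(b) + I = 145/634² - 7112 = 145*(1/401956) - 7112 = 145/401956 - 7112 = -2858710927/401956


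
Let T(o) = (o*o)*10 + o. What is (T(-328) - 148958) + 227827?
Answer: 1154381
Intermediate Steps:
T(o) = o + 10*o**2 (T(o) = o**2*10 + o = 10*o**2 + o = o + 10*o**2)
(T(-328) - 148958) + 227827 = (-328*(1 + 10*(-328)) - 148958) + 227827 = (-328*(1 - 3280) - 148958) + 227827 = (-328*(-3279) - 148958) + 227827 = (1075512 - 148958) + 227827 = 926554 + 227827 = 1154381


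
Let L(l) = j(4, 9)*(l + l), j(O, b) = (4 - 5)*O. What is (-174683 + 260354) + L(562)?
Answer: 81175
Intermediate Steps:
j(O, b) = -O
L(l) = -8*l (L(l) = (-1*4)*(l + l) = -8*l)
(-174683 + 260354) + L(562) = (-174683 + 260354) - 8*562 = 85671 - 4496 = 81175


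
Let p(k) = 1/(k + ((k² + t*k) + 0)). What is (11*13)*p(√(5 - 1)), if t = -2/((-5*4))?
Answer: 715/31 ≈ 23.065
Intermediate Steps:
t = ⅒ (t = -2/(-20) = -2*(-1/20) = ⅒ ≈ 0.10000)
p(k) = 1/(k² + 11*k/10) (p(k) = 1/(k + ((k² + k/10) + 0)) = 1/(k + (k² + k/10)) = 1/(k² + 11*k/10))
(11*13)*p(√(5 - 1)) = (11*13)*(10/((√(5 - 1))*(11 + 10*√(5 - 1)))) = 143*(10/((√4)*(11 + 10*√4))) = 143*(10/(2*(11 + 10*2))) = 143*(10*(½)/(11 + 20)) = 143*(10*(½)/31) = 143*(10*(½)*(1/31)) = 143*(5/31) = 715/31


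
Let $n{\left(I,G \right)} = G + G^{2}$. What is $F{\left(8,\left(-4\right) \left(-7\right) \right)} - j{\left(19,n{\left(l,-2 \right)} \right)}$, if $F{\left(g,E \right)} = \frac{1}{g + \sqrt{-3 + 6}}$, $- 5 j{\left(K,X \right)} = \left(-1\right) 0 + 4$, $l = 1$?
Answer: $\frac{284}{305} - \frac{\sqrt{3}}{61} \approx 0.90275$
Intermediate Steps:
$j{\left(K,X \right)} = - \frac{4}{5}$ ($j{\left(K,X \right)} = - \frac{\left(-1\right) 0 + 4}{5} = - \frac{0 + 4}{5} = \left(- \frac{1}{5}\right) 4 = - \frac{4}{5}$)
$F{\left(g,E \right)} = \frac{1}{g + \sqrt{3}}$
$F{\left(8,\left(-4\right) \left(-7\right) \right)} - j{\left(19,n{\left(l,-2 \right)} \right)} = \frac{1}{8 + \sqrt{3}} - - \frac{4}{5} = \frac{1}{8 + \sqrt{3}} + \frac{4}{5} = \frac{4}{5} + \frac{1}{8 + \sqrt{3}}$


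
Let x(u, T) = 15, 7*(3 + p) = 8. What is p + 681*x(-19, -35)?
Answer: 71492/7 ≈ 10213.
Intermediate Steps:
p = -13/7 (p = -3 + (1/7)*8 = -3 + 8/7 = -13/7 ≈ -1.8571)
p + 681*x(-19, -35) = -13/7 + 681*15 = -13/7 + 10215 = 71492/7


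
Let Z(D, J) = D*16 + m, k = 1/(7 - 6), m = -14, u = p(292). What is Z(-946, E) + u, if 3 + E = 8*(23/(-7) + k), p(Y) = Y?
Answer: -14858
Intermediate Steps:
u = 292
k = 1 (k = 1/1 = 1)
E = -149/7 (E = -3 + 8*(23/(-7) + 1) = -3 + 8*(23*(-1/7) + 1) = -3 + 8*(-23/7 + 1) = -3 + 8*(-16/7) = -3 - 128/7 = -149/7 ≈ -21.286)
Z(D, J) = -14 + 16*D (Z(D, J) = D*16 - 14 = 16*D - 14 = -14 + 16*D)
Z(-946, E) + u = (-14 + 16*(-946)) + 292 = (-14 - 15136) + 292 = -15150 + 292 = -14858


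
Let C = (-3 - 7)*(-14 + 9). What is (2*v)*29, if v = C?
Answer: 2900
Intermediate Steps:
C = 50 (C = -10*(-5) = 50)
v = 50
(2*v)*29 = (2*50)*29 = 100*29 = 2900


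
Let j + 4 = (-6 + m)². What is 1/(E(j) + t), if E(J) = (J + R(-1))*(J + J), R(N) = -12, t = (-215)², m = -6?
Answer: 1/82065 ≈ 1.2185e-5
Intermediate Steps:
t = 46225
j = 140 (j = -4 + (-6 - 6)² = -4 + (-12)² = -4 + 144 = 140)
E(J) = 2*J*(-12 + J) (E(J) = (J - 12)*(J + J) = (-12 + J)*(2*J) = 2*J*(-12 + J))
1/(E(j) + t) = 1/(2*140*(-12 + 140) + 46225) = 1/(2*140*128 + 46225) = 1/(35840 + 46225) = 1/82065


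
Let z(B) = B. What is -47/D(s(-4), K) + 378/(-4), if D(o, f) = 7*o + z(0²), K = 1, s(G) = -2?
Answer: -638/7 ≈ -91.143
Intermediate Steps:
D(o, f) = 7*o (D(o, f) = 7*o + 0² = 7*o + 0 = 7*o)
-47/D(s(-4), K) + 378/(-4) = -47/(7*(-2)) + 378/(-4) = -47/(-14) + 378*(-¼) = -47*(-1/14) - 189/2 = 47/14 - 189/2 = -638/7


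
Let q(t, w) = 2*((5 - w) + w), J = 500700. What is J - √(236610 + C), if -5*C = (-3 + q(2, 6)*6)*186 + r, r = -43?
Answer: 500700 - √5862455/5 ≈ 5.0022e+5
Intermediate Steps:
q(t, w) = 10 (q(t, w) = 2*5 = 10)
C = -10559/5 (C = -((-3 + 10*6)*186 - 43)/5 = -((-3 + 60)*186 - 43)/5 = -(57*186 - 43)/5 = -(10602 - 43)/5 = -⅕*10559 = -10559/5 ≈ -2111.8)
J - √(236610 + C) = 500700 - √(236610 - 10559/5) = 500700 - √(1172491/5) = 500700 - √5862455/5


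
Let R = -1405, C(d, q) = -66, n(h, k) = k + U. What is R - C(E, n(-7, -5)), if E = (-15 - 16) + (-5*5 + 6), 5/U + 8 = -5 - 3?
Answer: -1339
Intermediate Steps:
U = -5/16 (U = 5/(-8 + (-5 - 3)) = 5/(-8 - 8) = 5/(-16) = 5*(-1/16) = -5/16 ≈ -0.31250)
n(h, k) = -5/16 + k (n(h, k) = k - 5/16 = -5/16 + k)
E = -50 (E = -31 + (-25 + 6) = -31 - 19 = -50)
R - C(E, n(-7, -5)) = -1405 - 1*(-66) = -1405 + 66 = -1339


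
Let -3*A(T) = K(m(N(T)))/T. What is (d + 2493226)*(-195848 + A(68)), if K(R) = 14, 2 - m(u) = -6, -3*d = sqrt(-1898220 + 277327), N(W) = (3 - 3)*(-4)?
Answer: -24902968334339/51 + 19976503*I*sqrt(1620893)/306 ≈ -4.8829e+11 + 8.3114e+7*I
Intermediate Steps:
N(W) = 0 (N(W) = 0*(-4) = 0)
d = -I*sqrt(1620893)/3 (d = -sqrt(-1898220 + 277327)/3 = -I*sqrt(1620893)/3 ≈ -424.38*I)
m(u) = 8 (m(u) = 2 - 1*(-6) = 2 + 6 = 8)
A(T) = -14/(3*T)
(d + 2493226)*(-195848 + A(68)) = (-I*sqrt(1620893)/3 + 2493226)*(-195848 - 14/3/68) = (2493226 - I*sqrt(1620893)/3)*(-195848 - 14/3*1/68) = (2493226 - I*sqrt(1620893)/3)*(-195848 - 7/102) = (2493226 - I*sqrt(1620893)/3)*(-19976503/102) = -24902968334339/51 + 19976503*I*sqrt(1620893)/306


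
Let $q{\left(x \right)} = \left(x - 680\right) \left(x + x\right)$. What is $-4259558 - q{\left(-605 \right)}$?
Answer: $-5814408$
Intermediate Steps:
$q{\left(x \right)} = 2 x \left(-680 + x\right)$ ($q{\left(x \right)} = \left(-680 + x\right) 2 x = 2 x \left(-680 + x\right)$)
$-4259558 - q{\left(-605 \right)} = -4259558 - 2 \left(-605\right) \left(-680 - 605\right) = -4259558 - 2 \left(-605\right) \left(-1285\right) = -4259558 - 1554850 = -5814408$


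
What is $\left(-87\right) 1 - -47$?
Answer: $-40$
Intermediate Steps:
$\left(-87\right) 1 - -47 = -87 + \left(-25 + 72\right) = -87 + 47 = -40$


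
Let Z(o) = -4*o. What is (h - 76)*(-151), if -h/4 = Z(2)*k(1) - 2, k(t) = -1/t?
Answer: 15100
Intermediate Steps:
h = -24 (h = -4*((-4*2)*(-1/1) - 2) = -4*(-(-8) - 2) = -4*(-8*(-1) - 2) = -4*(8 - 2) = -4*6 = -24)
(h - 76)*(-151) = (-24 - 76)*(-151) = -100*(-151) = 15100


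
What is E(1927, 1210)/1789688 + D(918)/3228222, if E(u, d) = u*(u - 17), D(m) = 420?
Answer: 990204059625/481459181228 ≈ 2.0567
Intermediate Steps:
E(u, d) = u*(-17 + u)
E(1927, 1210)/1789688 + D(918)/3228222 = (1927*(-17 + 1927))/1789688 + 420/3228222 = (1927*1910)*(1/1789688) + 420*(1/3228222) = 3680570*(1/1789688) + 70/538037 = 1840285/894844 + 70/538037 = 990204059625/481459181228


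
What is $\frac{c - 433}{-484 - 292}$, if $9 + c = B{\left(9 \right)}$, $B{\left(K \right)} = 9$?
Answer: $\frac{433}{776} \approx 0.55799$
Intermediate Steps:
$c = 0$ ($c = -9 + 9 = 0$)
$\frac{c - 433}{-484 - 292} = \frac{0 - 433}{-484 - 292} = - \frac{433}{-776} = \left(-433\right) \left(- \frac{1}{776}\right) = \frac{433}{776}$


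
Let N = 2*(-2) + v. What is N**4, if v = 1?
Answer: 81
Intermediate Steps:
N = -3 (N = 2*(-2) + 1 = -4 + 1 = -3)
N**4 = (-3)**4 = 81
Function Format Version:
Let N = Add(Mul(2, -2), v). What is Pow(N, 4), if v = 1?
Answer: 81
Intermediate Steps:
N = -3 (N = Add(Mul(2, -2), 1) = Add(-4, 1) = -3)
Pow(N, 4) = Pow(-3, 4) = 81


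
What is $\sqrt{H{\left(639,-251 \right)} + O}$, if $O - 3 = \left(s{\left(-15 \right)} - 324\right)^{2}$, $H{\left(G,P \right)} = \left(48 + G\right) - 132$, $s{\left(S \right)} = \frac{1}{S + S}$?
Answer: $\frac{\sqrt{95000041}}{30} \approx 324.89$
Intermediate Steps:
$s{\left(S \right)} = \frac{1}{2 S}$
$H{\left(G,P \right)} = -84 + G$
$O = \frac{94500541}{900}$ ($O = 3 + \left(\frac{1}{2 \left(-15\right)} - 324\right)^{2} = 3 + \left(\frac{1}{2} \left(- \frac{1}{15}\right) - 324\right)^{2} = 3 + \left(- \frac{1}{30} - 324\right)^{2} = 3 + \left(- \frac{9721}{30}\right)^{2} = 3 + \frac{94497841}{900} = \frac{94500541}{900} \approx 1.05 \cdot 10^{5}$)
$\sqrt{H{\left(639,-251 \right)} + O} = \sqrt{\left(-84 + 639\right) + \frac{94500541}{900}} = \sqrt{555 + \frac{94500541}{900}} = \sqrt{\frac{95000041}{900}} = \frac{\sqrt{95000041}}{30}$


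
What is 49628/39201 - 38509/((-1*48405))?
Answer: 1303944883/632508135 ≈ 2.0615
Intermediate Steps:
49628/39201 - 38509/((-1*48405)) = 49628*(1/39201) - 38509/(-48405) = 49628/39201 - 38509*(-1/48405) = 49628/39201 + 38509/48405 = 1303944883/632508135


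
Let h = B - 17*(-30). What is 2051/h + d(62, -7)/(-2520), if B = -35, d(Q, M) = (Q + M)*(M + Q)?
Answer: 746329/239400 ≈ 3.1175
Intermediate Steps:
d(Q, M) = (M + Q)² (d(Q, M) = (M + Q)*(M + Q) = (M + Q)²)
h = 475 (h = -35 - 17*(-30) = -35 + 510 = 475)
2051/h + d(62, -7)/(-2520) = 2051/475 + (-7 + 62)²/(-2520) = 2051*(1/475) + 55²*(-1/2520) = 2051/475 + 3025*(-1/2520) = 2051/475 - 605/504 = 746329/239400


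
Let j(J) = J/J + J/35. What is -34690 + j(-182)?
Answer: -173471/5 ≈ -34694.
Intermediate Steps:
j(J) = 1 + J/35 (j(J) = 1 + J*(1/35) = 1 + J/35)
-34690 + j(-182) = -34690 + (1 + (1/35)*(-182)) = -34690 + (1 - 26/5) = -34690 - 21/5 = -173471/5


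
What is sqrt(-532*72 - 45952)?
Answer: 4*I*sqrt(5266) ≈ 290.27*I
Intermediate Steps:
sqrt(-532*72 - 45952) = sqrt(-38304 - 45952) = sqrt(-84256) = 4*I*sqrt(5266)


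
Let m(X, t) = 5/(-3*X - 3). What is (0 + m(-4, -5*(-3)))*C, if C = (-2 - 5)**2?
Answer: 245/9 ≈ 27.222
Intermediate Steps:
m(X, t) = 5/(-3 - 3*X)
C = 49 (C = (-7)**2 = 49)
(0 + m(-4, -5*(-3)))*C = (0 - 5/(3 + 3*(-4)))*49 = (0 - 5/(3 - 12))*49 = (0 - 5/(-9))*49 = (0 - 5*(-1/9))*49 = (0 + 5/9)*49 = (5/9)*49 = 245/9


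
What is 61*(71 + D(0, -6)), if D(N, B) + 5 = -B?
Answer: 4392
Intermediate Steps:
D(N, B) = -5 - B
61*(71 + D(0, -6)) = 61*(71 + (-5 - 1*(-6))) = 61*(71 + (-5 + 6)) = 61*(71 + 1) = 61*72 = 4392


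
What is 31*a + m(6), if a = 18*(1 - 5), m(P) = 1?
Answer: -2231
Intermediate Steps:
a = -72 (a = 18*(-4) = -72)
31*a + m(6) = 31*(-72) + 1 = -2232 + 1 = -2231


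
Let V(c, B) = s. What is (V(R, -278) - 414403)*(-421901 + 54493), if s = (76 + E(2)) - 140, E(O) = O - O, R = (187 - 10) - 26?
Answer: 152278491536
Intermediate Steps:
R = 151 (R = 177 - 26 = 151)
E(O) = 0
s = -64 (s = (76 + 0) - 140 = 76 - 140 = -64)
V(c, B) = -64
(V(R, -278) - 414403)*(-421901 + 54493) = (-64 - 414403)*(-421901 + 54493) = -414467*(-367408) = 152278491536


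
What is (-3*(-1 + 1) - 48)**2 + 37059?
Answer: 39363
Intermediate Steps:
(-3*(-1 + 1) - 48)**2 + 37059 = (-3*0 - 48)**2 + 37059 = (0 - 48)**2 + 37059 = (-48)**2 + 37059 = 2304 + 37059 = 39363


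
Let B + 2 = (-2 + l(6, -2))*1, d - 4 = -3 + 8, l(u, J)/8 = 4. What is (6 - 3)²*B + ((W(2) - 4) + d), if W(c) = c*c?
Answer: 261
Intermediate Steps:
l(u, J) = 32 (l(u, J) = 8*4 = 32)
W(c) = c²
d = 9 (d = 4 + (-3 + 8) = 4 + 5 = 9)
B = 28 (B = -2 + (-2 + 32)*1 = -2 + 30*1 = -2 + 30 = 28)
(6 - 3)²*B + ((W(2) - 4) + d) = (6 - 3)²*28 + ((2² - 4) + 9) = 3²*28 + ((4 - 4) + 9) = 9*28 + (0 + 9) = 252 + 9 = 261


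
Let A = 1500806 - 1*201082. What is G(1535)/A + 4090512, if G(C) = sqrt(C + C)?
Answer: 4090512 + sqrt(3070)/1299724 ≈ 4.0905e+6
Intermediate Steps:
G(C) = sqrt(2)*sqrt(C) (G(C) = sqrt(2*C) = sqrt(2)*sqrt(C))
A = 1299724 (A = 1500806 - 201082 = 1299724)
G(1535)/A + 4090512 = (sqrt(2)*sqrt(1535))/1299724 + 4090512 = sqrt(3070)*(1/1299724) + 4090512 = sqrt(3070)/1299724 + 4090512 = 4090512 + sqrt(3070)/1299724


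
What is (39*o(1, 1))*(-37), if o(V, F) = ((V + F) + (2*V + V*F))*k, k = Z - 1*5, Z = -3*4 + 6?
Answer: 79365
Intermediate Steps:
Z = -6 (Z = -12 + 6 = -6)
k = -11 (k = -6 - 1*5 = -6 - 5 = -11)
o(V, F) = -33*V - 11*F - 11*F*V (o(V, F) = ((V + F) + (2*V + V*F))*(-11) = ((F + V) + (2*V + F*V))*(-11) = (F + 3*V + F*V)*(-11) = -33*V - 11*F - 11*F*V)
(39*o(1, 1))*(-37) = (39*(-33*1 - 11*1 - 11*1*1))*(-37) = (39*(-33 - 11 - 11))*(-37) = (39*(-55))*(-37) = -2145*(-37) = 79365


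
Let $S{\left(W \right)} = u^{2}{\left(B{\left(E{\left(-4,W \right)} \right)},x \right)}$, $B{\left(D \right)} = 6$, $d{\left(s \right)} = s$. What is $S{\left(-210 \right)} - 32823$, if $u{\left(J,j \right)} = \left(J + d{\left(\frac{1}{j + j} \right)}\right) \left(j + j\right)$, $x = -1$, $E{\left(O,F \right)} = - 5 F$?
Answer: $-32702$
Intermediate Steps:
$u{\left(J,j \right)} = 2 j \left(J + \frac{1}{2 j}\right)$ ($u{\left(J,j \right)} = \left(J + \frac{1}{j + j}\right) \left(j + j\right) = \left(J + \frac{1}{2 j}\right) 2 j = 2 j \left(J + \frac{1}{2 j}\right)$)
$S{\left(W \right)} = 121$ ($S{\left(W \right)} = \left(1 + 2 \cdot 6 \left(-1\right)\right)^{2} = \left(1 - 12\right)^{2} = \left(-11\right)^{2} = 121$)
$S{\left(-210 \right)} - 32823 = 121 - 32823 = -32702$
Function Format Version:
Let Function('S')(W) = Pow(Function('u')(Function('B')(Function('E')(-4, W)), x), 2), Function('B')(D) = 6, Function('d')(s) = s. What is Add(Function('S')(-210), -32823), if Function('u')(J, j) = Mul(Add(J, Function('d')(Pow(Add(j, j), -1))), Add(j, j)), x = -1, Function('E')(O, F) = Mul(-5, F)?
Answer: -32702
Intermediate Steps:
Function('u')(J, j) = Mul(2, j, Add(J, Mul(Rational(1, 2), Pow(j, -1)))) (Function('u')(J, j) = Mul(Add(J, Pow(Add(j, j), -1)), Add(j, j)) = Mul(Add(J, Pow(Mul(2, j), -1)), Mul(2, j)) = Mul(Add(J, Mul(Rational(1, 2), Pow(j, -1))), Mul(2, j)) = Mul(2, j, Add(J, Mul(Rational(1, 2), Pow(j, -1)))))
Function('S')(W) = 121 (Function('S')(W) = Pow(Add(1, Mul(2, 6, -1)), 2) = Pow(Add(1, -12), 2) = Pow(-11, 2) = 121)
Add(Function('S')(-210), -32823) = Add(121, -32823) = -32702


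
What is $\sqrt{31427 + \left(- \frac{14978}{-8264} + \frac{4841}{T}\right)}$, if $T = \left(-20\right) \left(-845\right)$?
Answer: $\frac{\sqrt{566786212407374}}{134290} \approx 177.28$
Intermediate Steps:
$T = 16900$
$\sqrt{31427 + \left(- \frac{14978}{-8264} + \frac{4841}{T}\right)} = \sqrt{31427 + \left(- \frac{14978}{-8264} + \frac{4841}{16900}\right)} = \sqrt{31427 + \left(\left(-14978\right) \left(- \frac{1}{8264}\right) + 4841 \cdot \frac{1}{16900}\right)} = \sqrt{31427 + \left(\frac{7489}{4132} + \frac{4841}{16900}\right)} = \sqrt{31427 + \frac{18320889}{8728850}} = \sqrt{\frac{274339889839}{8728850}} = \frac{\sqrt{566786212407374}}{134290}$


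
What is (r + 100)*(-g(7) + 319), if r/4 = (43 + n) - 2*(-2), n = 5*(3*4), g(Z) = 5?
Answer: 165792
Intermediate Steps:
n = 60 (n = 5*12 = 60)
r = 428 (r = 4*((43 + 60) - 2*(-2)) = 4*(103 + 4) = 4*107 = 428)
(r + 100)*(-g(7) + 319) = (428 + 100)*(-1*5 + 319) = 528*(-5 + 319) = 528*314 = 165792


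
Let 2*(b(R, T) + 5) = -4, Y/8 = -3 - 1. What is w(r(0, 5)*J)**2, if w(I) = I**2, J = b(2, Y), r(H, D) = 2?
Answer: 38416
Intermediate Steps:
Y = -32 (Y = 8*(-3 - 1) = 8*(-4) = -32)
b(R, T) = -7 (b(R, T) = -5 + (1/2)*(-4) = -5 - 2 = -7)
J = -7
w(r(0, 5)*J)**2 = ((2*(-7))**2)**2 = ((-14)**2)**2 = 196**2 = 38416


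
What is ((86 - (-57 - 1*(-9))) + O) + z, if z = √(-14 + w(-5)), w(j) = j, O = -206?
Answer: -72 + I*√19 ≈ -72.0 + 4.3589*I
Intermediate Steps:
z = I*√19 (z = √(-14 - 5) = √(-19) = I*√19 ≈ 4.3589*I)
((86 - (-57 - 1*(-9))) + O) + z = ((86 - (-57 - 1*(-9))) - 206) + I*√19 = ((86 - (-57 + 9)) - 206) + I*√19 = ((86 - 1*(-48)) - 206) + I*√19 = ((86 + 48) - 206) + I*√19 = (134 - 206) + I*√19 = -72 + I*√19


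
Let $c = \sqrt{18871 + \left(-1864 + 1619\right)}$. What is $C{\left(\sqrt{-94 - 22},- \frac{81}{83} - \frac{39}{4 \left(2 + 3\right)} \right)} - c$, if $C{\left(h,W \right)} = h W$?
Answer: $- \sqrt{18626} - \frac{4857 i \sqrt{29}}{830} \approx -136.48 - 31.513 i$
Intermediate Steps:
$C{\left(h,W \right)} = W h$
$c = \sqrt{18626}$ ($c = \sqrt{18871 - 245} = \sqrt{18626} \approx 136.48$)
$C{\left(\sqrt{-94 - 22},- \frac{81}{83} - \frac{39}{4 \left(2 + 3\right)} \right)} - c = \left(- \frac{81}{83} - \frac{39}{4 \left(2 + 3\right)}\right) \sqrt{-94 - 22} - \sqrt{18626} = \left(\left(-81\right) \frac{1}{83} - \frac{39}{4 \cdot 5}\right) \sqrt{-116} - \sqrt{18626} = \left(- \frac{81}{83} - \frac{39}{20}\right) 2 i \sqrt{29} - \sqrt{18626} = - \frac{4857 \cdot 2 i \sqrt{29}}{1660} - \sqrt{18626} = - \frac{4857 i \sqrt{29}}{830} - \sqrt{18626} = - \sqrt{18626} - \frac{4857 i \sqrt{29}}{830}$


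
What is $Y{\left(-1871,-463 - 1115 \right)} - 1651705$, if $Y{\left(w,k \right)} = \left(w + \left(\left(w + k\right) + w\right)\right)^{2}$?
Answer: $50058776$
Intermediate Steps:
$Y{\left(w,k \right)} = \left(k + 3 w\right)^{2}$ ($Y{\left(w,k \right)} = \left(w + \left(\left(k + w\right) + w\right)\right)^{2} = \left(w + \left(k + 2 w\right)\right)^{2} = \left(k + 3 w\right)^{2}$)
$Y{\left(-1871,-463 - 1115 \right)} - 1651705 = \left(\left(-463 - 1115\right) + 3 \left(-1871\right)\right)^{2} - 1651705 = \left(-1578 - 5613\right)^{2} - 1651705 = \left(-7191\right)^{2} - 1651705 = 51710481 - 1651705 = 50058776$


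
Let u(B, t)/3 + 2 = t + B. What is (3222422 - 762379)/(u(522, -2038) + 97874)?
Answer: 2460043/93320 ≈ 26.361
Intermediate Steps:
u(B, t) = -6 + 3*B + 3*t (u(B, t) = -6 + 3*(t + B) = -6 + 3*(B + t) = -6 + (3*B + 3*t) = -6 + 3*B + 3*t)
(3222422 - 762379)/(u(522, -2038) + 97874) = (3222422 - 762379)/((-6 + 3*522 + 3*(-2038)) + 97874) = 2460043/((-6 + 1566 - 6114) + 97874) = 2460043/(-4554 + 97874) = 2460043/93320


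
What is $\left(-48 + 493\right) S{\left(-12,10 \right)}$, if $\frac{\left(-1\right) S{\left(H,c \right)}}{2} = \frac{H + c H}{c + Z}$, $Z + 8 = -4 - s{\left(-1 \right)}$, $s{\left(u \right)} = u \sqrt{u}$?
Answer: $-46992 - 23496 i \approx -46992.0 - 23496.0 i$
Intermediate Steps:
$s{\left(u \right)} = u^{\frac{3}{2}}$
$Z = -12 + i$ ($Z = -8 - \left(4 + \left(-1\right)^{\frac{3}{2}}\right) = -8 - \left(4 - i\right) = -12 + i \approx -12.0 + 1.0 i$)
$S{\left(H,c \right)} = - \frac{2 \left(H + H c\right)}{-12 + i + c}$ ($S{\left(H,c \right)} = - 2 \frac{H + c H}{c - \left(12 - i\right)} = - 2 \frac{H + H c}{-12 + i + c} = - \frac{2 \left(H + H c\right)}{-12 + i + c}$)
$\left(-48 + 493\right) S{\left(-12,10 \right)} = \left(-48 + 493\right) 2 \left(-12\right) \frac{1}{12 - i - 10} \left(1 + 10\right) = 445 \cdot 2 \left(-12\right) \frac{1}{12 - i - 10} \cdot 11 = 445 \cdot 2 \left(-12\right) \frac{1}{2 - i} 11 = 445 \cdot 2 \left(-12\right) \frac{2 + i}{5} \cdot 11 = 445 \left(- \frac{528}{5} - \frac{264 i}{5}\right) = -46992 - 23496 i$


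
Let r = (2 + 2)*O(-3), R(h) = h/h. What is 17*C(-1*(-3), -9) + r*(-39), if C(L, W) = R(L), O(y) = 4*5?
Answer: -3103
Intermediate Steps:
O(y) = 20
R(h) = 1
C(L, W) = 1
r = 80 (r = (2 + 2)*20 = 4*20 = 80)
17*C(-1*(-3), -9) + r*(-39) = 17*1 + 80*(-39) = 17 - 3120 = -3103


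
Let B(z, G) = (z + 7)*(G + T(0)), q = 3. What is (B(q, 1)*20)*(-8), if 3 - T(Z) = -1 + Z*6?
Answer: -8000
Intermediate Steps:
T(Z) = 4 - 6*Z (T(Z) = 3 - (-1 + Z*6) = 3 - (-1 + 6*Z) = 3 + (1 - 6*Z) = 4 - 6*Z)
B(z, G) = (4 + G)*(7 + z) (B(z, G) = (z + 7)*(G + (4 - 6*0)) = (7 + z)*(G + (4 + 0)) = (7 + z)*(G + 4) = (7 + z)*(4 + G) = (4 + G)*(7 + z))
(B(q, 1)*20)*(-8) = ((28 + 4*3 + 7*1 + 1*3)*20)*(-8) = ((28 + 12 + 7 + 3)*20)*(-8) = (50*20)*(-8) = 1000*(-8) = -8000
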